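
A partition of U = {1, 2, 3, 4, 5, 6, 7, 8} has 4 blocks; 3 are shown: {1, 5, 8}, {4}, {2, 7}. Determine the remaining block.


U = {1, 2, 3, 4, 5, 6, 7, 8}
Shown blocks: {1, 5, 8}, {4}, {2, 7}
A partition's blocks are pairwise disjoint and cover U, so the missing block = U \ (union of shown blocks).
Union of shown blocks: {1, 2, 4, 5, 7, 8}
Missing block = U \ (union) = {3, 6}

{3, 6}


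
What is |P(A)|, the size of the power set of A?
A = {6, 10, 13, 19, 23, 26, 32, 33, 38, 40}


Set A = {6, 10, 13, 19, 23, 26, 32, 33, 38, 40}
|A| = 10
The power set P(A) contains all subsets of A.
|P(A)| = 2^|A| = 2^10 = 1024

1024


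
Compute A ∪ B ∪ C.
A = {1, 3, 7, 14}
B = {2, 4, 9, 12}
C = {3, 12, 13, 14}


Set A = {1, 3, 7, 14}
Set B = {2, 4, 9, 12}
Set C = {3, 12, 13, 14}
First, A ∪ B = {1, 2, 3, 4, 7, 9, 12, 14}
Then, (A ∪ B) ∪ C = {1, 2, 3, 4, 7, 9, 12, 13, 14}

{1, 2, 3, 4, 7, 9, 12, 13, 14}


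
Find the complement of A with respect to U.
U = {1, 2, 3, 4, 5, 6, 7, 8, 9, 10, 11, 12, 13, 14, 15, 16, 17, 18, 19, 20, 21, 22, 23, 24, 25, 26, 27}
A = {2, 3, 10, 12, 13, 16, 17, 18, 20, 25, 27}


Universal set U = {1, 2, 3, 4, 5, 6, 7, 8, 9, 10, 11, 12, 13, 14, 15, 16, 17, 18, 19, 20, 21, 22, 23, 24, 25, 26, 27}
Set A = {2, 3, 10, 12, 13, 16, 17, 18, 20, 25, 27}
A' = U \ A = elements in U but not in A
Checking each element of U:
1 (not in A, include), 2 (in A, exclude), 3 (in A, exclude), 4 (not in A, include), 5 (not in A, include), 6 (not in A, include), 7 (not in A, include), 8 (not in A, include), 9 (not in A, include), 10 (in A, exclude), 11 (not in A, include), 12 (in A, exclude), 13 (in A, exclude), 14 (not in A, include), 15 (not in A, include), 16 (in A, exclude), 17 (in A, exclude), 18 (in A, exclude), 19 (not in A, include), 20 (in A, exclude), 21 (not in A, include), 22 (not in A, include), 23 (not in A, include), 24 (not in A, include), 25 (in A, exclude), 26 (not in A, include), 27 (in A, exclude)
A' = {1, 4, 5, 6, 7, 8, 9, 11, 14, 15, 19, 21, 22, 23, 24, 26}

{1, 4, 5, 6, 7, 8, 9, 11, 14, 15, 19, 21, 22, 23, 24, 26}


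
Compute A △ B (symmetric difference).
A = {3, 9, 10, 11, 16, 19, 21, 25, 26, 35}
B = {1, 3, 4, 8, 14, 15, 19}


Set A = {3, 9, 10, 11, 16, 19, 21, 25, 26, 35}
Set B = {1, 3, 4, 8, 14, 15, 19}
A △ B = (A \ B) ∪ (B \ A)
Elements in A but not B: {9, 10, 11, 16, 21, 25, 26, 35}
Elements in B but not A: {1, 4, 8, 14, 15}
A △ B = {1, 4, 8, 9, 10, 11, 14, 15, 16, 21, 25, 26, 35}

{1, 4, 8, 9, 10, 11, 14, 15, 16, 21, 25, 26, 35}


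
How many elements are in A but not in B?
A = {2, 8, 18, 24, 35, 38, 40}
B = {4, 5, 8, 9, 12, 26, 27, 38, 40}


Set A = {2, 8, 18, 24, 35, 38, 40}
Set B = {4, 5, 8, 9, 12, 26, 27, 38, 40}
A \ B = {2, 18, 24, 35}
|A \ B| = 4

4


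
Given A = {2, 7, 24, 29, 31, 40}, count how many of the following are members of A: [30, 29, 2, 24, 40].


Set A = {2, 7, 24, 29, 31, 40}
Candidates: [30, 29, 2, 24, 40]
Check each candidate:
30 ∉ A, 29 ∈ A, 2 ∈ A, 24 ∈ A, 40 ∈ A
Count of candidates in A: 4

4


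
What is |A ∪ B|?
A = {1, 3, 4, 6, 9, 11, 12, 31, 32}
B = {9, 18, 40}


Set A = {1, 3, 4, 6, 9, 11, 12, 31, 32}, |A| = 9
Set B = {9, 18, 40}, |B| = 3
A ∩ B = {9}, |A ∩ B| = 1
|A ∪ B| = |A| + |B| - |A ∩ B| = 9 + 3 - 1 = 11

11


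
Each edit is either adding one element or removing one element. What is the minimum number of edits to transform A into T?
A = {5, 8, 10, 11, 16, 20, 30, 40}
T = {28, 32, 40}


Set A = {5, 8, 10, 11, 16, 20, 30, 40}
Set T = {28, 32, 40}
Elements to remove from A (in A, not in T): {5, 8, 10, 11, 16, 20, 30} → 7 removals
Elements to add to A (in T, not in A): {28, 32} → 2 additions
Total edits = 7 + 2 = 9

9


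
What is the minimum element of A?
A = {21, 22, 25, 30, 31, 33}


Set A = {21, 22, 25, 30, 31, 33}
Elements in ascending order: 21, 22, 25, 30, 31, 33
The smallest element is 21.

21


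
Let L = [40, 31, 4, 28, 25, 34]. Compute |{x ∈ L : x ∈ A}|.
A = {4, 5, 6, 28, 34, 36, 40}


Set A = {4, 5, 6, 28, 34, 36, 40}
Candidates: [40, 31, 4, 28, 25, 34]
Check each candidate:
40 ∈ A, 31 ∉ A, 4 ∈ A, 28 ∈ A, 25 ∉ A, 34 ∈ A
Count of candidates in A: 4

4


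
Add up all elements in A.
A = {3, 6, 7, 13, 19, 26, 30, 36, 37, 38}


Set A = {3, 6, 7, 13, 19, 26, 30, 36, 37, 38}
Sum = 3 + 6 + 7 + 13 + 19 + 26 + 30 + 36 + 37 + 38 = 215

215


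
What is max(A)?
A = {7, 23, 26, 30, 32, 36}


Set A = {7, 23, 26, 30, 32, 36}
Elements in ascending order: 7, 23, 26, 30, 32, 36
The largest element is 36.

36


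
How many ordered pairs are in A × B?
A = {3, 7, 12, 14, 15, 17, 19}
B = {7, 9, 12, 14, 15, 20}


Set A = {3, 7, 12, 14, 15, 17, 19} has 7 elements.
Set B = {7, 9, 12, 14, 15, 20} has 6 elements.
|A × B| = |A| × |B| = 7 × 6 = 42

42


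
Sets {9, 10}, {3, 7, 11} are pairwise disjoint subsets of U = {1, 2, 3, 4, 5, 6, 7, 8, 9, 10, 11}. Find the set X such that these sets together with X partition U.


U = {1, 2, 3, 4, 5, 6, 7, 8, 9, 10, 11}
Shown blocks: {9, 10}, {3, 7, 11}
A partition's blocks are pairwise disjoint and cover U, so the missing block = U \ (union of shown blocks).
Union of shown blocks: {3, 7, 9, 10, 11}
Missing block = U \ (union) = {1, 2, 4, 5, 6, 8}

{1, 2, 4, 5, 6, 8}


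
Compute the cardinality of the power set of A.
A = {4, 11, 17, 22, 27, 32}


Set A = {4, 11, 17, 22, 27, 32}
|A| = 6
The power set P(A) contains all subsets of A.
|P(A)| = 2^|A| = 2^6 = 64

64


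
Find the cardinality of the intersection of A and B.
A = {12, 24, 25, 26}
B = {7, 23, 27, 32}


Set A = {12, 24, 25, 26}
Set B = {7, 23, 27, 32}
A ∩ B = {}
|A ∩ B| = 0

0


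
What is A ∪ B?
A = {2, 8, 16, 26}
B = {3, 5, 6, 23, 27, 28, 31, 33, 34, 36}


Set A = {2, 8, 16, 26}
Set B = {3, 5, 6, 23, 27, 28, 31, 33, 34, 36}
A ∪ B includes all elements in either set.
Elements from A: {2, 8, 16, 26}
Elements from B not already included: {3, 5, 6, 23, 27, 28, 31, 33, 34, 36}
A ∪ B = {2, 3, 5, 6, 8, 16, 23, 26, 27, 28, 31, 33, 34, 36}

{2, 3, 5, 6, 8, 16, 23, 26, 27, 28, 31, 33, 34, 36}


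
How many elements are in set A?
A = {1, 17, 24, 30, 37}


Set A = {1, 17, 24, 30, 37}
Listing elements: 1, 17, 24, 30, 37
Counting: 5 elements
|A| = 5

5


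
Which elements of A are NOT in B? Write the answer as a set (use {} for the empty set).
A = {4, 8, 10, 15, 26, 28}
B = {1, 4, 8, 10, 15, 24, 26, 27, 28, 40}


Set A = {4, 8, 10, 15, 26, 28}
Set B = {1, 4, 8, 10, 15, 24, 26, 27, 28, 40}
Check each element of A against B:
4 ∈ B, 8 ∈ B, 10 ∈ B, 15 ∈ B, 26 ∈ B, 28 ∈ B
Elements of A not in B: {}

{}


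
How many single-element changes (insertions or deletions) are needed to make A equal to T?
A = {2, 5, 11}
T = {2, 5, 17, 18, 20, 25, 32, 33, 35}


Set A = {2, 5, 11}
Set T = {2, 5, 17, 18, 20, 25, 32, 33, 35}
Elements to remove from A (in A, not in T): {11} → 1 removals
Elements to add to A (in T, not in A): {17, 18, 20, 25, 32, 33, 35} → 7 additions
Total edits = 1 + 7 = 8

8


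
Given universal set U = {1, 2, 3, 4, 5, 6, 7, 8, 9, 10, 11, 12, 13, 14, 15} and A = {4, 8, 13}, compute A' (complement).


Universal set U = {1, 2, 3, 4, 5, 6, 7, 8, 9, 10, 11, 12, 13, 14, 15}
Set A = {4, 8, 13}
A' = U \ A = elements in U but not in A
Checking each element of U:
1 (not in A, include), 2 (not in A, include), 3 (not in A, include), 4 (in A, exclude), 5 (not in A, include), 6 (not in A, include), 7 (not in A, include), 8 (in A, exclude), 9 (not in A, include), 10 (not in A, include), 11 (not in A, include), 12 (not in A, include), 13 (in A, exclude), 14 (not in A, include), 15 (not in A, include)
A' = {1, 2, 3, 5, 6, 7, 9, 10, 11, 12, 14, 15}

{1, 2, 3, 5, 6, 7, 9, 10, 11, 12, 14, 15}


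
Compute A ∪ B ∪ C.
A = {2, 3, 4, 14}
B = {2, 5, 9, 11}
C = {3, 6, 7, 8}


Set A = {2, 3, 4, 14}
Set B = {2, 5, 9, 11}
Set C = {3, 6, 7, 8}
First, A ∪ B = {2, 3, 4, 5, 9, 11, 14}
Then, (A ∪ B) ∪ C = {2, 3, 4, 5, 6, 7, 8, 9, 11, 14}

{2, 3, 4, 5, 6, 7, 8, 9, 11, 14}


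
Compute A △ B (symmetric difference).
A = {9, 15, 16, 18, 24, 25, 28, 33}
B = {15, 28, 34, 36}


Set A = {9, 15, 16, 18, 24, 25, 28, 33}
Set B = {15, 28, 34, 36}
A △ B = (A \ B) ∪ (B \ A)
Elements in A but not B: {9, 16, 18, 24, 25, 33}
Elements in B but not A: {34, 36}
A △ B = {9, 16, 18, 24, 25, 33, 34, 36}

{9, 16, 18, 24, 25, 33, 34, 36}


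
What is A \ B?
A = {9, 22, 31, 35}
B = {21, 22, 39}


Set A = {9, 22, 31, 35}
Set B = {21, 22, 39}
A \ B includes elements in A that are not in B.
Check each element of A:
9 (not in B, keep), 22 (in B, remove), 31 (not in B, keep), 35 (not in B, keep)
A \ B = {9, 31, 35}

{9, 31, 35}


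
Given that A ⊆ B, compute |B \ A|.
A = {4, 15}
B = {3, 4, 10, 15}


Set A = {4, 15}, |A| = 2
Set B = {3, 4, 10, 15}, |B| = 4
Since A ⊆ B: B \ A = {3, 10}
|B| - |A| = 4 - 2 = 2

2


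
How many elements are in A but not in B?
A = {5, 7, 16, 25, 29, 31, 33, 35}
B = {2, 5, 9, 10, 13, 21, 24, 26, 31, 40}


Set A = {5, 7, 16, 25, 29, 31, 33, 35}
Set B = {2, 5, 9, 10, 13, 21, 24, 26, 31, 40}
A \ B = {7, 16, 25, 29, 33, 35}
|A \ B| = 6

6


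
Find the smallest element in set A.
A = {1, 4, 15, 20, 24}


Set A = {1, 4, 15, 20, 24}
Elements in ascending order: 1, 4, 15, 20, 24
The smallest element is 1.

1


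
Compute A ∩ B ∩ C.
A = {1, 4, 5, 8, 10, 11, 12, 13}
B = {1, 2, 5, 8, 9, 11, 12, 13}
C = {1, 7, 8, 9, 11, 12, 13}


Set A = {1, 4, 5, 8, 10, 11, 12, 13}
Set B = {1, 2, 5, 8, 9, 11, 12, 13}
Set C = {1, 7, 8, 9, 11, 12, 13}
First, A ∩ B = {1, 5, 8, 11, 12, 13}
Then, (A ∩ B) ∩ C = {1, 8, 11, 12, 13}

{1, 8, 11, 12, 13}


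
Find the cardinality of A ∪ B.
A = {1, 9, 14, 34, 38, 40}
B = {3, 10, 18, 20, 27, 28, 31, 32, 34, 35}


Set A = {1, 9, 14, 34, 38, 40}, |A| = 6
Set B = {3, 10, 18, 20, 27, 28, 31, 32, 34, 35}, |B| = 10
A ∩ B = {34}, |A ∩ B| = 1
|A ∪ B| = |A| + |B| - |A ∩ B| = 6 + 10 - 1 = 15

15


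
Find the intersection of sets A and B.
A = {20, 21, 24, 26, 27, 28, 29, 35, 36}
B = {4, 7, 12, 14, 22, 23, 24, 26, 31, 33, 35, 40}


Set A = {20, 21, 24, 26, 27, 28, 29, 35, 36}
Set B = {4, 7, 12, 14, 22, 23, 24, 26, 31, 33, 35, 40}
A ∩ B includes only elements in both sets.
Check each element of A against B:
20 ✗, 21 ✗, 24 ✓, 26 ✓, 27 ✗, 28 ✗, 29 ✗, 35 ✓, 36 ✗
A ∩ B = {24, 26, 35}

{24, 26, 35}


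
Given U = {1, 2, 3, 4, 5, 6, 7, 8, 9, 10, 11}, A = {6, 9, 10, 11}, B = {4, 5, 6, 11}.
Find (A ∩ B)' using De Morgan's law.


U = {1, 2, 3, 4, 5, 6, 7, 8, 9, 10, 11}
A = {6, 9, 10, 11}, B = {4, 5, 6, 11}
A ∩ B = {6, 11}
(A ∩ B)' = U \ (A ∩ B) = {1, 2, 3, 4, 5, 7, 8, 9, 10}
Verification via A' ∪ B': A' = {1, 2, 3, 4, 5, 7, 8}, B' = {1, 2, 3, 7, 8, 9, 10}
A' ∪ B' = {1, 2, 3, 4, 5, 7, 8, 9, 10} ✓

{1, 2, 3, 4, 5, 7, 8, 9, 10}


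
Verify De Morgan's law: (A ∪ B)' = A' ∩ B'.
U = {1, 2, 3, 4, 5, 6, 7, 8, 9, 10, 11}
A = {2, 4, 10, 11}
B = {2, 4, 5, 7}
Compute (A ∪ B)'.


U = {1, 2, 3, 4, 5, 6, 7, 8, 9, 10, 11}
A = {2, 4, 10, 11}, B = {2, 4, 5, 7}
A ∪ B = {2, 4, 5, 7, 10, 11}
(A ∪ B)' = U \ (A ∪ B) = {1, 3, 6, 8, 9}
Verification via A' ∩ B': A' = {1, 3, 5, 6, 7, 8, 9}, B' = {1, 3, 6, 8, 9, 10, 11}
A' ∩ B' = {1, 3, 6, 8, 9} ✓

{1, 3, 6, 8, 9}


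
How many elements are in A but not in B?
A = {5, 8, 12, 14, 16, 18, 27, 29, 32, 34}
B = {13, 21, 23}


Set A = {5, 8, 12, 14, 16, 18, 27, 29, 32, 34}
Set B = {13, 21, 23}
A \ B = {5, 8, 12, 14, 16, 18, 27, 29, 32, 34}
|A \ B| = 10

10


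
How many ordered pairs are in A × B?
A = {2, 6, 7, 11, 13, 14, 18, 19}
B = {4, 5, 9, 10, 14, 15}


Set A = {2, 6, 7, 11, 13, 14, 18, 19} has 8 elements.
Set B = {4, 5, 9, 10, 14, 15} has 6 elements.
|A × B| = |A| × |B| = 8 × 6 = 48

48


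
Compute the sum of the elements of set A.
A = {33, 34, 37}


Set A = {33, 34, 37}
Sum = 33 + 34 + 37 = 104

104


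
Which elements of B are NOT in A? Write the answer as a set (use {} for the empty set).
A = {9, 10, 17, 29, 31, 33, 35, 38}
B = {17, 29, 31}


Set A = {9, 10, 17, 29, 31, 33, 35, 38}
Set B = {17, 29, 31}
Check each element of B against A:
17 ∈ A, 29 ∈ A, 31 ∈ A
Elements of B not in A: {}

{}


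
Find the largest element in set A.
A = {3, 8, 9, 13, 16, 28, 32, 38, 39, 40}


Set A = {3, 8, 9, 13, 16, 28, 32, 38, 39, 40}
Elements in ascending order: 3, 8, 9, 13, 16, 28, 32, 38, 39, 40
The largest element is 40.

40


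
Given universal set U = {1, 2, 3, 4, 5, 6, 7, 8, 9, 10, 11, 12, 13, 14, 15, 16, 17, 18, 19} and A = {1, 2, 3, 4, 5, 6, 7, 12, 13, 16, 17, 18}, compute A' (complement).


Universal set U = {1, 2, 3, 4, 5, 6, 7, 8, 9, 10, 11, 12, 13, 14, 15, 16, 17, 18, 19}
Set A = {1, 2, 3, 4, 5, 6, 7, 12, 13, 16, 17, 18}
A' = U \ A = elements in U but not in A
Checking each element of U:
1 (in A, exclude), 2 (in A, exclude), 3 (in A, exclude), 4 (in A, exclude), 5 (in A, exclude), 6 (in A, exclude), 7 (in A, exclude), 8 (not in A, include), 9 (not in A, include), 10 (not in A, include), 11 (not in A, include), 12 (in A, exclude), 13 (in A, exclude), 14 (not in A, include), 15 (not in A, include), 16 (in A, exclude), 17 (in A, exclude), 18 (in A, exclude), 19 (not in A, include)
A' = {8, 9, 10, 11, 14, 15, 19}

{8, 9, 10, 11, 14, 15, 19}


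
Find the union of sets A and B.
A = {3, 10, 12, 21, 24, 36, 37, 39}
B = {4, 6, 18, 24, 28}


Set A = {3, 10, 12, 21, 24, 36, 37, 39}
Set B = {4, 6, 18, 24, 28}
A ∪ B includes all elements in either set.
Elements from A: {3, 10, 12, 21, 24, 36, 37, 39}
Elements from B not already included: {4, 6, 18, 28}
A ∪ B = {3, 4, 6, 10, 12, 18, 21, 24, 28, 36, 37, 39}

{3, 4, 6, 10, 12, 18, 21, 24, 28, 36, 37, 39}


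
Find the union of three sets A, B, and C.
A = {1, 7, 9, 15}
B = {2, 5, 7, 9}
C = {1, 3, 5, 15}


Set A = {1, 7, 9, 15}
Set B = {2, 5, 7, 9}
Set C = {1, 3, 5, 15}
First, A ∪ B = {1, 2, 5, 7, 9, 15}
Then, (A ∪ B) ∪ C = {1, 2, 3, 5, 7, 9, 15}

{1, 2, 3, 5, 7, 9, 15}


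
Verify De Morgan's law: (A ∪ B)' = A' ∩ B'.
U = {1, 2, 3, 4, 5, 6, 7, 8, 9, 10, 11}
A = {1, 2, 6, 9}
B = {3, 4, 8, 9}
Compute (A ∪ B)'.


U = {1, 2, 3, 4, 5, 6, 7, 8, 9, 10, 11}
A = {1, 2, 6, 9}, B = {3, 4, 8, 9}
A ∪ B = {1, 2, 3, 4, 6, 8, 9}
(A ∪ B)' = U \ (A ∪ B) = {5, 7, 10, 11}
Verification via A' ∩ B': A' = {3, 4, 5, 7, 8, 10, 11}, B' = {1, 2, 5, 6, 7, 10, 11}
A' ∩ B' = {5, 7, 10, 11} ✓

{5, 7, 10, 11}


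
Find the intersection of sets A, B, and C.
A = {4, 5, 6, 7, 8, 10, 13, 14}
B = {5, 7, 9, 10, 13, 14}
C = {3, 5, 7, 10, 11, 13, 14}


Set A = {4, 5, 6, 7, 8, 10, 13, 14}
Set B = {5, 7, 9, 10, 13, 14}
Set C = {3, 5, 7, 10, 11, 13, 14}
First, A ∩ B = {5, 7, 10, 13, 14}
Then, (A ∩ B) ∩ C = {5, 7, 10, 13, 14}

{5, 7, 10, 13, 14}


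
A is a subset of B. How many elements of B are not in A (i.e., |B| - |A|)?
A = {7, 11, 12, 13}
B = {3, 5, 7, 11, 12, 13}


Set A = {7, 11, 12, 13}, |A| = 4
Set B = {3, 5, 7, 11, 12, 13}, |B| = 6
Since A ⊆ B: B \ A = {3, 5}
|B| - |A| = 6 - 4 = 2

2


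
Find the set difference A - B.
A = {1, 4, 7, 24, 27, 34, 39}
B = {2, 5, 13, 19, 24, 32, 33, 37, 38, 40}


Set A = {1, 4, 7, 24, 27, 34, 39}
Set B = {2, 5, 13, 19, 24, 32, 33, 37, 38, 40}
A \ B includes elements in A that are not in B.
Check each element of A:
1 (not in B, keep), 4 (not in B, keep), 7 (not in B, keep), 24 (in B, remove), 27 (not in B, keep), 34 (not in B, keep), 39 (not in B, keep)
A \ B = {1, 4, 7, 27, 34, 39}

{1, 4, 7, 27, 34, 39}


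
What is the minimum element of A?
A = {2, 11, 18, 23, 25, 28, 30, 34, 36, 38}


Set A = {2, 11, 18, 23, 25, 28, 30, 34, 36, 38}
Elements in ascending order: 2, 11, 18, 23, 25, 28, 30, 34, 36, 38
The smallest element is 2.

2


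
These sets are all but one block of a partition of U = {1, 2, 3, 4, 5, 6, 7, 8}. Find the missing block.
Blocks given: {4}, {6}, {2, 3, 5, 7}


U = {1, 2, 3, 4, 5, 6, 7, 8}
Shown blocks: {4}, {6}, {2, 3, 5, 7}
A partition's blocks are pairwise disjoint and cover U, so the missing block = U \ (union of shown blocks).
Union of shown blocks: {2, 3, 4, 5, 6, 7}
Missing block = U \ (union) = {1, 8}

{1, 8}


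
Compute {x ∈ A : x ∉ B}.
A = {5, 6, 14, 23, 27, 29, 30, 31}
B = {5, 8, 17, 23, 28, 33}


Set A = {5, 6, 14, 23, 27, 29, 30, 31}
Set B = {5, 8, 17, 23, 28, 33}
Check each element of A against B:
5 ∈ B, 6 ∉ B (include), 14 ∉ B (include), 23 ∈ B, 27 ∉ B (include), 29 ∉ B (include), 30 ∉ B (include), 31 ∉ B (include)
Elements of A not in B: {6, 14, 27, 29, 30, 31}

{6, 14, 27, 29, 30, 31}


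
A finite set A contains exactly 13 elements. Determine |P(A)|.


The set has 13 elements.
The power set contains all possible subsets.
|P(A)| = 2^|A| = 2^13 = 8192

8192


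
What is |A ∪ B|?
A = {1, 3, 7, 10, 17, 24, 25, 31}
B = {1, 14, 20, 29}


Set A = {1, 3, 7, 10, 17, 24, 25, 31}, |A| = 8
Set B = {1, 14, 20, 29}, |B| = 4
A ∩ B = {1}, |A ∩ B| = 1
|A ∪ B| = |A| + |B| - |A ∩ B| = 8 + 4 - 1 = 11

11


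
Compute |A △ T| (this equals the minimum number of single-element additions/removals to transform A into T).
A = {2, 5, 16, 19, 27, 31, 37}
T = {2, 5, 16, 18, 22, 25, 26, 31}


Set A = {2, 5, 16, 19, 27, 31, 37}
Set T = {2, 5, 16, 18, 22, 25, 26, 31}
Elements to remove from A (in A, not in T): {19, 27, 37} → 3 removals
Elements to add to A (in T, not in A): {18, 22, 25, 26} → 4 additions
Total edits = 3 + 4 = 7

7


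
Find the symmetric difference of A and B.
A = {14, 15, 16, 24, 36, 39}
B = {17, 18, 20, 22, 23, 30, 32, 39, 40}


Set A = {14, 15, 16, 24, 36, 39}
Set B = {17, 18, 20, 22, 23, 30, 32, 39, 40}
A △ B = (A \ B) ∪ (B \ A)
Elements in A but not B: {14, 15, 16, 24, 36}
Elements in B but not A: {17, 18, 20, 22, 23, 30, 32, 40}
A △ B = {14, 15, 16, 17, 18, 20, 22, 23, 24, 30, 32, 36, 40}

{14, 15, 16, 17, 18, 20, 22, 23, 24, 30, 32, 36, 40}


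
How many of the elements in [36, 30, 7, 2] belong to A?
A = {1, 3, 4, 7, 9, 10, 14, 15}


Set A = {1, 3, 4, 7, 9, 10, 14, 15}
Candidates: [36, 30, 7, 2]
Check each candidate:
36 ∉ A, 30 ∉ A, 7 ∈ A, 2 ∉ A
Count of candidates in A: 1

1


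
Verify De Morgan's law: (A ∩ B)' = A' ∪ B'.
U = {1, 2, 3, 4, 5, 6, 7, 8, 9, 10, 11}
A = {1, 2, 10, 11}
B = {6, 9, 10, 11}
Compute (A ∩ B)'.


U = {1, 2, 3, 4, 5, 6, 7, 8, 9, 10, 11}
A = {1, 2, 10, 11}, B = {6, 9, 10, 11}
A ∩ B = {10, 11}
(A ∩ B)' = U \ (A ∩ B) = {1, 2, 3, 4, 5, 6, 7, 8, 9}
Verification via A' ∪ B': A' = {3, 4, 5, 6, 7, 8, 9}, B' = {1, 2, 3, 4, 5, 7, 8}
A' ∪ B' = {1, 2, 3, 4, 5, 6, 7, 8, 9} ✓

{1, 2, 3, 4, 5, 6, 7, 8, 9}


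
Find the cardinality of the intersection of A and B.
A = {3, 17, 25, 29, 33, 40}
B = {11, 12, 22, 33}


Set A = {3, 17, 25, 29, 33, 40}
Set B = {11, 12, 22, 33}
A ∩ B = {33}
|A ∩ B| = 1

1


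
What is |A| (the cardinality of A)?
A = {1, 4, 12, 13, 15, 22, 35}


Set A = {1, 4, 12, 13, 15, 22, 35}
Listing elements: 1, 4, 12, 13, 15, 22, 35
Counting: 7 elements
|A| = 7

7


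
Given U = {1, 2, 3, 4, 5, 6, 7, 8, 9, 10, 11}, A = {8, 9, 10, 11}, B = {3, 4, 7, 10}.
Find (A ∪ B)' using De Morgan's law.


U = {1, 2, 3, 4, 5, 6, 7, 8, 9, 10, 11}
A = {8, 9, 10, 11}, B = {3, 4, 7, 10}
A ∪ B = {3, 4, 7, 8, 9, 10, 11}
(A ∪ B)' = U \ (A ∪ B) = {1, 2, 5, 6}
Verification via A' ∩ B': A' = {1, 2, 3, 4, 5, 6, 7}, B' = {1, 2, 5, 6, 8, 9, 11}
A' ∩ B' = {1, 2, 5, 6} ✓

{1, 2, 5, 6}


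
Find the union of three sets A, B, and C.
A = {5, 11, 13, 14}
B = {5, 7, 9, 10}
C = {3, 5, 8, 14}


Set A = {5, 11, 13, 14}
Set B = {5, 7, 9, 10}
Set C = {3, 5, 8, 14}
First, A ∪ B = {5, 7, 9, 10, 11, 13, 14}
Then, (A ∪ B) ∪ C = {3, 5, 7, 8, 9, 10, 11, 13, 14}

{3, 5, 7, 8, 9, 10, 11, 13, 14}


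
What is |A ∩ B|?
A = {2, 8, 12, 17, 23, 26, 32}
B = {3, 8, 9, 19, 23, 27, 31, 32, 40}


Set A = {2, 8, 12, 17, 23, 26, 32}
Set B = {3, 8, 9, 19, 23, 27, 31, 32, 40}
A ∩ B = {8, 23, 32}
|A ∩ B| = 3

3


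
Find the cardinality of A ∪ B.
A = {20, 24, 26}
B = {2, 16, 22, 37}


Set A = {20, 24, 26}, |A| = 3
Set B = {2, 16, 22, 37}, |B| = 4
A ∩ B = {}, |A ∩ B| = 0
|A ∪ B| = |A| + |B| - |A ∩ B| = 3 + 4 - 0 = 7

7


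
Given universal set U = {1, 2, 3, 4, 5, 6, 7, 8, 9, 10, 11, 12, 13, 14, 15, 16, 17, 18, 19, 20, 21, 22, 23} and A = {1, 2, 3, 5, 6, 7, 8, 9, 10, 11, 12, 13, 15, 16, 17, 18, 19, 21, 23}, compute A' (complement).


Universal set U = {1, 2, 3, 4, 5, 6, 7, 8, 9, 10, 11, 12, 13, 14, 15, 16, 17, 18, 19, 20, 21, 22, 23}
Set A = {1, 2, 3, 5, 6, 7, 8, 9, 10, 11, 12, 13, 15, 16, 17, 18, 19, 21, 23}
A' = U \ A = elements in U but not in A
Checking each element of U:
1 (in A, exclude), 2 (in A, exclude), 3 (in A, exclude), 4 (not in A, include), 5 (in A, exclude), 6 (in A, exclude), 7 (in A, exclude), 8 (in A, exclude), 9 (in A, exclude), 10 (in A, exclude), 11 (in A, exclude), 12 (in A, exclude), 13 (in A, exclude), 14 (not in A, include), 15 (in A, exclude), 16 (in A, exclude), 17 (in A, exclude), 18 (in A, exclude), 19 (in A, exclude), 20 (not in A, include), 21 (in A, exclude), 22 (not in A, include), 23 (in A, exclude)
A' = {4, 14, 20, 22}

{4, 14, 20, 22}


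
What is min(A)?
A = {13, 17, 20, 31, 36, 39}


Set A = {13, 17, 20, 31, 36, 39}
Elements in ascending order: 13, 17, 20, 31, 36, 39
The smallest element is 13.

13


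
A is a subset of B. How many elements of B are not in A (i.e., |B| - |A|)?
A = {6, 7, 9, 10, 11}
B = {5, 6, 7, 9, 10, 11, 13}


Set A = {6, 7, 9, 10, 11}, |A| = 5
Set B = {5, 6, 7, 9, 10, 11, 13}, |B| = 7
Since A ⊆ B: B \ A = {5, 13}
|B| - |A| = 7 - 5 = 2

2


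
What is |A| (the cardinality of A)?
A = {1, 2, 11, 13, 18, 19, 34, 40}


Set A = {1, 2, 11, 13, 18, 19, 34, 40}
Listing elements: 1, 2, 11, 13, 18, 19, 34, 40
Counting: 8 elements
|A| = 8

8


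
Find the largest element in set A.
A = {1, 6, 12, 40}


Set A = {1, 6, 12, 40}
Elements in ascending order: 1, 6, 12, 40
The largest element is 40.

40


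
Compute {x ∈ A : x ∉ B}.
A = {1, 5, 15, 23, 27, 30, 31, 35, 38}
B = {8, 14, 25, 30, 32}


Set A = {1, 5, 15, 23, 27, 30, 31, 35, 38}
Set B = {8, 14, 25, 30, 32}
Check each element of A against B:
1 ∉ B (include), 5 ∉ B (include), 15 ∉ B (include), 23 ∉ B (include), 27 ∉ B (include), 30 ∈ B, 31 ∉ B (include), 35 ∉ B (include), 38 ∉ B (include)
Elements of A not in B: {1, 5, 15, 23, 27, 31, 35, 38}

{1, 5, 15, 23, 27, 31, 35, 38}


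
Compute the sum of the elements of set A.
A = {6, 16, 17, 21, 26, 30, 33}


Set A = {6, 16, 17, 21, 26, 30, 33}
Sum = 6 + 16 + 17 + 21 + 26 + 30 + 33 = 149

149


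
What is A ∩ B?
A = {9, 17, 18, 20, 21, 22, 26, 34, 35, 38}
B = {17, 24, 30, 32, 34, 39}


Set A = {9, 17, 18, 20, 21, 22, 26, 34, 35, 38}
Set B = {17, 24, 30, 32, 34, 39}
A ∩ B includes only elements in both sets.
Check each element of A against B:
9 ✗, 17 ✓, 18 ✗, 20 ✗, 21 ✗, 22 ✗, 26 ✗, 34 ✓, 35 ✗, 38 ✗
A ∩ B = {17, 34}

{17, 34}


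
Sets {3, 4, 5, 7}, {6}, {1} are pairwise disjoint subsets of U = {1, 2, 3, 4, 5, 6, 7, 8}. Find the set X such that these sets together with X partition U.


U = {1, 2, 3, 4, 5, 6, 7, 8}
Shown blocks: {3, 4, 5, 7}, {6}, {1}
A partition's blocks are pairwise disjoint and cover U, so the missing block = U \ (union of shown blocks).
Union of shown blocks: {1, 3, 4, 5, 6, 7}
Missing block = U \ (union) = {2, 8}

{2, 8}


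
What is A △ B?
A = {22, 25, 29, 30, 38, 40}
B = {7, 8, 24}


Set A = {22, 25, 29, 30, 38, 40}
Set B = {7, 8, 24}
A △ B = (A \ B) ∪ (B \ A)
Elements in A but not B: {22, 25, 29, 30, 38, 40}
Elements in B but not A: {7, 8, 24}
A △ B = {7, 8, 22, 24, 25, 29, 30, 38, 40}

{7, 8, 22, 24, 25, 29, 30, 38, 40}


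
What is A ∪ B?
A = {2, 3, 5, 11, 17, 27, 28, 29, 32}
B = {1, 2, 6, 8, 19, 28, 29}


Set A = {2, 3, 5, 11, 17, 27, 28, 29, 32}
Set B = {1, 2, 6, 8, 19, 28, 29}
A ∪ B includes all elements in either set.
Elements from A: {2, 3, 5, 11, 17, 27, 28, 29, 32}
Elements from B not already included: {1, 6, 8, 19}
A ∪ B = {1, 2, 3, 5, 6, 8, 11, 17, 19, 27, 28, 29, 32}

{1, 2, 3, 5, 6, 8, 11, 17, 19, 27, 28, 29, 32}


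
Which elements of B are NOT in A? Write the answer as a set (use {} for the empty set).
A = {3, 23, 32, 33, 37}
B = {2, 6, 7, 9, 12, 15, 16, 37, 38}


Set A = {3, 23, 32, 33, 37}
Set B = {2, 6, 7, 9, 12, 15, 16, 37, 38}
Check each element of B against A:
2 ∉ A (include), 6 ∉ A (include), 7 ∉ A (include), 9 ∉ A (include), 12 ∉ A (include), 15 ∉ A (include), 16 ∉ A (include), 37 ∈ A, 38 ∉ A (include)
Elements of B not in A: {2, 6, 7, 9, 12, 15, 16, 38}

{2, 6, 7, 9, 12, 15, 16, 38}


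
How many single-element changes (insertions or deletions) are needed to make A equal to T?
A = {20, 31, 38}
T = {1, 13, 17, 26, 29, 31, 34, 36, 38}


Set A = {20, 31, 38}
Set T = {1, 13, 17, 26, 29, 31, 34, 36, 38}
Elements to remove from A (in A, not in T): {20} → 1 removals
Elements to add to A (in T, not in A): {1, 13, 17, 26, 29, 34, 36} → 7 additions
Total edits = 1 + 7 = 8

8


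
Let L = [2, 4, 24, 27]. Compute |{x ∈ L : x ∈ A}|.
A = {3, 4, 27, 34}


Set A = {3, 4, 27, 34}
Candidates: [2, 4, 24, 27]
Check each candidate:
2 ∉ A, 4 ∈ A, 24 ∉ A, 27 ∈ A
Count of candidates in A: 2

2


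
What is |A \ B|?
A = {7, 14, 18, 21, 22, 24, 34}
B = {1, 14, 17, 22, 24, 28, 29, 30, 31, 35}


Set A = {7, 14, 18, 21, 22, 24, 34}
Set B = {1, 14, 17, 22, 24, 28, 29, 30, 31, 35}
A \ B = {7, 18, 21, 34}
|A \ B| = 4

4


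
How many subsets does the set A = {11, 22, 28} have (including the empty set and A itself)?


Set A = {11, 22, 28}
|A| = 3
The power set P(A) contains all subsets of A.
|P(A)| = 2^|A| = 2^3 = 8

8


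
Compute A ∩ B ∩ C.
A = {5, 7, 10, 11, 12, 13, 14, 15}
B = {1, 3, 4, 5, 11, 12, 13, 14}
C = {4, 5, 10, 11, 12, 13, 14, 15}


Set A = {5, 7, 10, 11, 12, 13, 14, 15}
Set B = {1, 3, 4, 5, 11, 12, 13, 14}
Set C = {4, 5, 10, 11, 12, 13, 14, 15}
First, A ∩ B = {5, 11, 12, 13, 14}
Then, (A ∩ B) ∩ C = {5, 11, 12, 13, 14}

{5, 11, 12, 13, 14}


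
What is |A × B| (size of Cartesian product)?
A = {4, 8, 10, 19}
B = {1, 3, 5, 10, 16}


Set A = {4, 8, 10, 19} has 4 elements.
Set B = {1, 3, 5, 10, 16} has 5 elements.
|A × B| = |A| × |B| = 4 × 5 = 20

20


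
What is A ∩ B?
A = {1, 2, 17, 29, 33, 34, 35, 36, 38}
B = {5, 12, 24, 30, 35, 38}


Set A = {1, 2, 17, 29, 33, 34, 35, 36, 38}
Set B = {5, 12, 24, 30, 35, 38}
A ∩ B includes only elements in both sets.
Check each element of A against B:
1 ✗, 2 ✗, 17 ✗, 29 ✗, 33 ✗, 34 ✗, 35 ✓, 36 ✗, 38 ✓
A ∩ B = {35, 38}

{35, 38}


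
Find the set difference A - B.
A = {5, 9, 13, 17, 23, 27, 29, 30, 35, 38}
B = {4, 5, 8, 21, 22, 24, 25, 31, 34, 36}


Set A = {5, 9, 13, 17, 23, 27, 29, 30, 35, 38}
Set B = {4, 5, 8, 21, 22, 24, 25, 31, 34, 36}
A \ B includes elements in A that are not in B.
Check each element of A:
5 (in B, remove), 9 (not in B, keep), 13 (not in B, keep), 17 (not in B, keep), 23 (not in B, keep), 27 (not in B, keep), 29 (not in B, keep), 30 (not in B, keep), 35 (not in B, keep), 38 (not in B, keep)
A \ B = {9, 13, 17, 23, 27, 29, 30, 35, 38}

{9, 13, 17, 23, 27, 29, 30, 35, 38}


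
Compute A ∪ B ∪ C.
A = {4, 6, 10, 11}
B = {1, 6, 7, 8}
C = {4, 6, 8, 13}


Set A = {4, 6, 10, 11}
Set B = {1, 6, 7, 8}
Set C = {4, 6, 8, 13}
First, A ∪ B = {1, 4, 6, 7, 8, 10, 11}
Then, (A ∪ B) ∪ C = {1, 4, 6, 7, 8, 10, 11, 13}

{1, 4, 6, 7, 8, 10, 11, 13}


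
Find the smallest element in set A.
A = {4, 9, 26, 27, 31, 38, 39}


Set A = {4, 9, 26, 27, 31, 38, 39}
Elements in ascending order: 4, 9, 26, 27, 31, 38, 39
The smallest element is 4.

4


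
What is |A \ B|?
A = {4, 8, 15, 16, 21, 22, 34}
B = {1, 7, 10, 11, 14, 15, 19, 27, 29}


Set A = {4, 8, 15, 16, 21, 22, 34}
Set B = {1, 7, 10, 11, 14, 15, 19, 27, 29}
A \ B = {4, 8, 16, 21, 22, 34}
|A \ B| = 6

6


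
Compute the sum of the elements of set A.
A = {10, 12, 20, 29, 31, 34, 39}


Set A = {10, 12, 20, 29, 31, 34, 39}
Sum = 10 + 12 + 20 + 29 + 31 + 34 + 39 = 175

175


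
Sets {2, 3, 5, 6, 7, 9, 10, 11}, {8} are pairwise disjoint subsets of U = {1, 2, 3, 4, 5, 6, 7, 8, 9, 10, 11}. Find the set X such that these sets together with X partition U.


U = {1, 2, 3, 4, 5, 6, 7, 8, 9, 10, 11}
Shown blocks: {2, 3, 5, 6, 7, 9, 10, 11}, {8}
A partition's blocks are pairwise disjoint and cover U, so the missing block = U \ (union of shown blocks).
Union of shown blocks: {2, 3, 5, 6, 7, 8, 9, 10, 11}
Missing block = U \ (union) = {1, 4}

{1, 4}


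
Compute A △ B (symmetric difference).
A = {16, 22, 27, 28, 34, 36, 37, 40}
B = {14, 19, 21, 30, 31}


Set A = {16, 22, 27, 28, 34, 36, 37, 40}
Set B = {14, 19, 21, 30, 31}
A △ B = (A \ B) ∪ (B \ A)
Elements in A but not B: {16, 22, 27, 28, 34, 36, 37, 40}
Elements in B but not A: {14, 19, 21, 30, 31}
A △ B = {14, 16, 19, 21, 22, 27, 28, 30, 31, 34, 36, 37, 40}

{14, 16, 19, 21, 22, 27, 28, 30, 31, 34, 36, 37, 40}


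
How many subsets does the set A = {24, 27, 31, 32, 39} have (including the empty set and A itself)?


Set A = {24, 27, 31, 32, 39}
|A| = 5
The power set P(A) contains all subsets of A.
|P(A)| = 2^|A| = 2^5 = 32

32


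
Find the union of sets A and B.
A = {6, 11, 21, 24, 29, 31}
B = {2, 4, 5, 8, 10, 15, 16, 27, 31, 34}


Set A = {6, 11, 21, 24, 29, 31}
Set B = {2, 4, 5, 8, 10, 15, 16, 27, 31, 34}
A ∪ B includes all elements in either set.
Elements from A: {6, 11, 21, 24, 29, 31}
Elements from B not already included: {2, 4, 5, 8, 10, 15, 16, 27, 34}
A ∪ B = {2, 4, 5, 6, 8, 10, 11, 15, 16, 21, 24, 27, 29, 31, 34}

{2, 4, 5, 6, 8, 10, 11, 15, 16, 21, 24, 27, 29, 31, 34}


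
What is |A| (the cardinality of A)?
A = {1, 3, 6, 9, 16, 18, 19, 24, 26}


Set A = {1, 3, 6, 9, 16, 18, 19, 24, 26}
Listing elements: 1, 3, 6, 9, 16, 18, 19, 24, 26
Counting: 9 elements
|A| = 9

9


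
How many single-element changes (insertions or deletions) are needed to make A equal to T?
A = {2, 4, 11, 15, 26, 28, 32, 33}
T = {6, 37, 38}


Set A = {2, 4, 11, 15, 26, 28, 32, 33}
Set T = {6, 37, 38}
Elements to remove from A (in A, not in T): {2, 4, 11, 15, 26, 28, 32, 33} → 8 removals
Elements to add to A (in T, not in A): {6, 37, 38} → 3 additions
Total edits = 8 + 3 = 11

11


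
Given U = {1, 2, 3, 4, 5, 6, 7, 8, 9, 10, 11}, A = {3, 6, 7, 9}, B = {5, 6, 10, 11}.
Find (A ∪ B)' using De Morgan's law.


U = {1, 2, 3, 4, 5, 6, 7, 8, 9, 10, 11}
A = {3, 6, 7, 9}, B = {5, 6, 10, 11}
A ∪ B = {3, 5, 6, 7, 9, 10, 11}
(A ∪ B)' = U \ (A ∪ B) = {1, 2, 4, 8}
Verification via A' ∩ B': A' = {1, 2, 4, 5, 8, 10, 11}, B' = {1, 2, 3, 4, 7, 8, 9}
A' ∩ B' = {1, 2, 4, 8} ✓

{1, 2, 4, 8}


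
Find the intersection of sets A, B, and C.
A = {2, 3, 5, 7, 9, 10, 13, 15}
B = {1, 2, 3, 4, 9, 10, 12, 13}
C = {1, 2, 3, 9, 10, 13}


Set A = {2, 3, 5, 7, 9, 10, 13, 15}
Set B = {1, 2, 3, 4, 9, 10, 12, 13}
Set C = {1, 2, 3, 9, 10, 13}
First, A ∩ B = {2, 3, 9, 10, 13}
Then, (A ∩ B) ∩ C = {2, 3, 9, 10, 13}

{2, 3, 9, 10, 13}


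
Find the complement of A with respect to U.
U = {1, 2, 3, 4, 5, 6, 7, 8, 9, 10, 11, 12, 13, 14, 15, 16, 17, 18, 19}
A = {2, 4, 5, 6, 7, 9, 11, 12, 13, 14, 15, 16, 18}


Universal set U = {1, 2, 3, 4, 5, 6, 7, 8, 9, 10, 11, 12, 13, 14, 15, 16, 17, 18, 19}
Set A = {2, 4, 5, 6, 7, 9, 11, 12, 13, 14, 15, 16, 18}
A' = U \ A = elements in U but not in A
Checking each element of U:
1 (not in A, include), 2 (in A, exclude), 3 (not in A, include), 4 (in A, exclude), 5 (in A, exclude), 6 (in A, exclude), 7 (in A, exclude), 8 (not in A, include), 9 (in A, exclude), 10 (not in A, include), 11 (in A, exclude), 12 (in A, exclude), 13 (in A, exclude), 14 (in A, exclude), 15 (in A, exclude), 16 (in A, exclude), 17 (not in A, include), 18 (in A, exclude), 19 (not in A, include)
A' = {1, 3, 8, 10, 17, 19}

{1, 3, 8, 10, 17, 19}


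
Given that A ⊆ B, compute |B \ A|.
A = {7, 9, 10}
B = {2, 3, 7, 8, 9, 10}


Set A = {7, 9, 10}, |A| = 3
Set B = {2, 3, 7, 8, 9, 10}, |B| = 6
Since A ⊆ B: B \ A = {2, 3, 8}
|B| - |A| = 6 - 3 = 3

3


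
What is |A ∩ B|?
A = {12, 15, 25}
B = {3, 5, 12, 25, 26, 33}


Set A = {12, 15, 25}
Set B = {3, 5, 12, 25, 26, 33}
A ∩ B = {12, 25}
|A ∩ B| = 2

2


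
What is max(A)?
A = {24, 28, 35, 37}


Set A = {24, 28, 35, 37}
Elements in ascending order: 24, 28, 35, 37
The largest element is 37.

37


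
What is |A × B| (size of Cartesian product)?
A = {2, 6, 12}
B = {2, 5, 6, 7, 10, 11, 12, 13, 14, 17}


Set A = {2, 6, 12} has 3 elements.
Set B = {2, 5, 6, 7, 10, 11, 12, 13, 14, 17} has 10 elements.
|A × B| = |A| × |B| = 3 × 10 = 30

30


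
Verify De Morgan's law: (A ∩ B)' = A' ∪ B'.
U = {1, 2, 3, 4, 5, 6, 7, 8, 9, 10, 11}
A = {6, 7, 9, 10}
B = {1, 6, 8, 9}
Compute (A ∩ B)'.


U = {1, 2, 3, 4, 5, 6, 7, 8, 9, 10, 11}
A = {6, 7, 9, 10}, B = {1, 6, 8, 9}
A ∩ B = {6, 9}
(A ∩ B)' = U \ (A ∩ B) = {1, 2, 3, 4, 5, 7, 8, 10, 11}
Verification via A' ∪ B': A' = {1, 2, 3, 4, 5, 8, 11}, B' = {2, 3, 4, 5, 7, 10, 11}
A' ∪ B' = {1, 2, 3, 4, 5, 7, 8, 10, 11} ✓

{1, 2, 3, 4, 5, 7, 8, 10, 11}


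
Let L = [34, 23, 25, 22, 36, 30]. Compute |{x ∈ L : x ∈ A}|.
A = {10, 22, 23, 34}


Set A = {10, 22, 23, 34}
Candidates: [34, 23, 25, 22, 36, 30]
Check each candidate:
34 ∈ A, 23 ∈ A, 25 ∉ A, 22 ∈ A, 36 ∉ A, 30 ∉ A
Count of candidates in A: 3

3


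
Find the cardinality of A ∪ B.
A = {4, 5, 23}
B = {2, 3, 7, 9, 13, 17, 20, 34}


Set A = {4, 5, 23}, |A| = 3
Set B = {2, 3, 7, 9, 13, 17, 20, 34}, |B| = 8
A ∩ B = {}, |A ∩ B| = 0
|A ∪ B| = |A| + |B| - |A ∩ B| = 3 + 8 - 0 = 11

11


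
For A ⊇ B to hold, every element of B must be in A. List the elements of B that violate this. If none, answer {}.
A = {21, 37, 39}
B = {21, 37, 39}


Set A = {21, 37, 39}
Set B = {21, 37, 39}
Check each element of B against A:
21 ∈ A, 37 ∈ A, 39 ∈ A
Elements of B not in A: {}

{}


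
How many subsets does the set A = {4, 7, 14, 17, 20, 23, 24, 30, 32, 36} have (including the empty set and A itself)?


Set A = {4, 7, 14, 17, 20, 23, 24, 30, 32, 36}
|A| = 10
The power set P(A) contains all subsets of A.
|P(A)| = 2^|A| = 2^10 = 1024

1024


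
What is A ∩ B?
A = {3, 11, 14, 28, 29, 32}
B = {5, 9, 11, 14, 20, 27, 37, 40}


Set A = {3, 11, 14, 28, 29, 32}
Set B = {5, 9, 11, 14, 20, 27, 37, 40}
A ∩ B includes only elements in both sets.
Check each element of A against B:
3 ✗, 11 ✓, 14 ✓, 28 ✗, 29 ✗, 32 ✗
A ∩ B = {11, 14}

{11, 14}


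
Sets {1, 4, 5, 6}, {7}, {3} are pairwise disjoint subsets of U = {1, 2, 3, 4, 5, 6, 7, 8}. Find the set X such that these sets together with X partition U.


U = {1, 2, 3, 4, 5, 6, 7, 8}
Shown blocks: {1, 4, 5, 6}, {7}, {3}
A partition's blocks are pairwise disjoint and cover U, so the missing block = U \ (union of shown blocks).
Union of shown blocks: {1, 3, 4, 5, 6, 7}
Missing block = U \ (union) = {2, 8}

{2, 8}


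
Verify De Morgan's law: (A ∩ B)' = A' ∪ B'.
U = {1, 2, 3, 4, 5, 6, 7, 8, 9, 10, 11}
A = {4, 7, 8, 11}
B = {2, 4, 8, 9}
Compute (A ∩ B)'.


U = {1, 2, 3, 4, 5, 6, 7, 8, 9, 10, 11}
A = {4, 7, 8, 11}, B = {2, 4, 8, 9}
A ∩ B = {4, 8}
(A ∩ B)' = U \ (A ∩ B) = {1, 2, 3, 5, 6, 7, 9, 10, 11}
Verification via A' ∪ B': A' = {1, 2, 3, 5, 6, 9, 10}, B' = {1, 3, 5, 6, 7, 10, 11}
A' ∪ B' = {1, 2, 3, 5, 6, 7, 9, 10, 11} ✓

{1, 2, 3, 5, 6, 7, 9, 10, 11}


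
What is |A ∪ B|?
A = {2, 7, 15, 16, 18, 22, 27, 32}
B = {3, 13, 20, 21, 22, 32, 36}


Set A = {2, 7, 15, 16, 18, 22, 27, 32}, |A| = 8
Set B = {3, 13, 20, 21, 22, 32, 36}, |B| = 7
A ∩ B = {22, 32}, |A ∩ B| = 2
|A ∪ B| = |A| + |B| - |A ∩ B| = 8 + 7 - 2 = 13

13


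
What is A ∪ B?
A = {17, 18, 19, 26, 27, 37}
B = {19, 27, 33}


Set A = {17, 18, 19, 26, 27, 37}
Set B = {19, 27, 33}
A ∪ B includes all elements in either set.
Elements from A: {17, 18, 19, 26, 27, 37}
Elements from B not already included: {33}
A ∪ B = {17, 18, 19, 26, 27, 33, 37}

{17, 18, 19, 26, 27, 33, 37}


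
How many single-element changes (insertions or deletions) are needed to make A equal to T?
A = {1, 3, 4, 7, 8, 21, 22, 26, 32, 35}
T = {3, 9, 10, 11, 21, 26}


Set A = {1, 3, 4, 7, 8, 21, 22, 26, 32, 35}
Set T = {3, 9, 10, 11, 21, 26}
Elements to remove from A (in A, not in T): {1, 4, 7, 8, 22, 32, 35} → 7 removals
Elements to add to A (in T, not in A): {9, 10, 11} → 3 additions
Total edits = 7 + 3 = 10

10


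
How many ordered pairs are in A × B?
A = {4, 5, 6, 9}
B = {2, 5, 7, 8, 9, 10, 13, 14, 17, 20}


Set A = {4, 5, 6, 9} has 4 elements.
Set B = {2, 5, 7, 8, 9, 10, 13, 14, 17, 20} has 10 elements.
|A × B| = |A| × |B| = 4 × 10 = 40

40


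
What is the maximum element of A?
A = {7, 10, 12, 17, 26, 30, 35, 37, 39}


Set A = {7, 10, 12, 17, 26, 30, 35, 37, 39}
Elements in ascending order: 7, 10, 12, 17, 26, 30, 35, 37, 39
The largest element is 39.

39


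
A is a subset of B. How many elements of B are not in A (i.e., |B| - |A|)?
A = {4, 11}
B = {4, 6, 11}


Set A = {4, 11}, |A| = 2
Set B = {4, 6, 11}, |B| = 3
Since A ⊆ B: B \ A = {6}
|B| - |A| = 3 - 2 = 1

1


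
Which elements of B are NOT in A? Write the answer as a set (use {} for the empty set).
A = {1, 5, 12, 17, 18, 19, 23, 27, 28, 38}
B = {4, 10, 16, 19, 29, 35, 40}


Set A = {1, 5, 12, 17, 18, 19, 23, 27, 28, 38}
Set B = {4, 10, 16, 19, 29, 35, 40}
Check each element of B against A:
4 ∉ A (include), 10 ∉ A (include), 16 ∉ A (include), 19 ∈ A, 29 ∉ A (include), 35 ∉ A (include), 40 ∉ A (include)
Elements of B not in A: {4, 10, 16, 29, 35, 40}

{4, 10, 16, 29, 35, 40}


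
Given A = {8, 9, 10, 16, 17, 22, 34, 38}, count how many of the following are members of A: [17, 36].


Set A = {8, 9, 10, 16, 17, 22, 34, 38}
Candidates: [17, 36]
Check each candidate:
17 ∈ A, 36 ∉ A
Count of candidates in A: 1

1


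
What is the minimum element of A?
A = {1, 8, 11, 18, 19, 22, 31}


Set A = {1, 8, 11, 18, 19, 22, 31}
Elements in ascending order: 1, 8, 11, 18, 19, 22, 31
The smallest element is 1.

1


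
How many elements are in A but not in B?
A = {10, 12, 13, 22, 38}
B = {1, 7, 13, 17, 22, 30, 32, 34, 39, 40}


Set A = {10, 12, 13, 22, 38}
Set B = {1, 7, 13, 17, 22, 30, 32, 34, 39, 40}
A \ B = {10, 12, 38}
|A \ B| = 3

3


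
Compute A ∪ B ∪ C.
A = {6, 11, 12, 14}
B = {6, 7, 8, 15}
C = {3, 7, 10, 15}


Set A = {6, 11, 12, 14}
Set B = {6, 7, 8, 15}
Set C = {3, 7, 10, 15}
First, A ∪ B = {6, 7, 8, 11, 12, 14, 15}
Then, (A ∪ B) ∪ C = {3, 6, 7, 8, 10, 11, 12, 14, 15}

{3, 6, 7, 8, 10, 11, 12, 14, 15}


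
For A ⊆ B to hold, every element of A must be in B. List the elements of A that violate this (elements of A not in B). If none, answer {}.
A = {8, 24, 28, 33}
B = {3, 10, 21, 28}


Set A = {8, 24, 28, 33}
Set B = {3, 10, 21, 28}
Check each element of A against B:
8 ∉ B (include), 24 ∉ B (include), 28 ∈ B, 33 ∉ B (include)
Elements of A not in B: {8, 24, 33}

{8, 24, 33}


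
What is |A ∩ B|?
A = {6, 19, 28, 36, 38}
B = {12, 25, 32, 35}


Set A = {6, 19, 28, 36, 38}
Set B = {12, 25, 32, 35}
A ∩ B = {}
|A ∩ B| = 0

0


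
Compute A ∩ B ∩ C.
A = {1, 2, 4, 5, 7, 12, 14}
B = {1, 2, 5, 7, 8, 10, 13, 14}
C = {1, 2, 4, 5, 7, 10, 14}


Set A = {1, 2, 4, 5, 7, 12, 14}
Set B = {1, 2, 5, 7, 8, 10, 13, 14}
Set C = {1, 2, 4, 5, 7, 10, 14}
First, A ∩ B = {1, 2, 5, 7, 14}
Then, (A ∩ B) ∩ C = {1, 2, 5, 7, 14}

{1, 2, 5, 7, 14}


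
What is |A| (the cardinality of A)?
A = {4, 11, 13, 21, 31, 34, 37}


Set A = {4, 11, 13, 21, 31, 34, 37}
Listing elements: 4, 11, 13, 21, 31, 34, 37
Counting: 7 elements
|A| = 7

7


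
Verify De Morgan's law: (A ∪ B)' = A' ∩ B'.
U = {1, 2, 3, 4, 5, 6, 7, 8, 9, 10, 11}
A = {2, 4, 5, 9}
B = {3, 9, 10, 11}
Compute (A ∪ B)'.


U = {1, 2, 3, 4, 5, 6, 7, 8, 9, 10, 11}
A = {2, 4, 5, 9}, B = {3, 9, 10, 11}
A ∪ B = {2, 3, 4, 5, 9, 10, 11}
(A ∪ B)' = U \ (A ∪ B) = {1, 6, 7, 8}
Verification via A' ∩ B': A' = {1, 3, 6, 7, 8, 10, 11}, B' = {1, 2, 4, 5, 6, 7, 8}
A' ∩ B' = {1, 6, 7, 8} ✓

{1, 6, 7, 8}
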